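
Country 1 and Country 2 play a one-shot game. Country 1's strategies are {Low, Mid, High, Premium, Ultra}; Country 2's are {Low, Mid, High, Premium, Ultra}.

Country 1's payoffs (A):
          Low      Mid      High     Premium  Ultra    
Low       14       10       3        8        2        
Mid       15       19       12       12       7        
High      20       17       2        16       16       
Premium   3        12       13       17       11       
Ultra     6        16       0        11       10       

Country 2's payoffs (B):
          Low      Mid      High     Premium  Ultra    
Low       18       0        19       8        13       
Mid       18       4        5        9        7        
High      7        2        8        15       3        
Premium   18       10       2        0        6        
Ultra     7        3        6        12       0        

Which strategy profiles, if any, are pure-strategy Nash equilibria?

A profile is a Nash equilibrium when each player is best-responding to the other.
Country 1's best responses — vs Low: High (payoff 20); vs Mid: Mid (payoff 19); vs High: Premium (payoff 13); vs Premium: Premium (payoff 17); vs Ultra: High (payoff 16).
Country 2's best responses — vs Low: High (payoff 19); vs Mid: Low (payoff 18); vs High: Premium (payoff 15); vs Premium: Low (payoff 18); vs Ultra: Premium (payoff 12).
No cell has both players best-responding. For instance, Country 1's best reply to Mid is Mid, but against Mid Country 2 prefers Low over Mid.

None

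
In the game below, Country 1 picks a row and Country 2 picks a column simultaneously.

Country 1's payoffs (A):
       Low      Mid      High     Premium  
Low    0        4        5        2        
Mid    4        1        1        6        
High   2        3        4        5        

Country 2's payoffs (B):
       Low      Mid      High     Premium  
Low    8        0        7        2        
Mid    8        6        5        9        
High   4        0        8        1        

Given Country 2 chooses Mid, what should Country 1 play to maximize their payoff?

With Country 2 fixed at Mid, Country 1's payoffs are: Low → 4, Mid → 1, High → 3.
The maximum is 4, achieved by Low.

Low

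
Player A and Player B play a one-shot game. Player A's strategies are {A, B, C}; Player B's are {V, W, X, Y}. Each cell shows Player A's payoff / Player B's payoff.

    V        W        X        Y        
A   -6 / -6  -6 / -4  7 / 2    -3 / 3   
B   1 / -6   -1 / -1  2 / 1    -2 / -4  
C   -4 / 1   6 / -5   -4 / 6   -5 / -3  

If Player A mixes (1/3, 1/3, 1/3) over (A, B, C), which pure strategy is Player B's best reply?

Compute Player B's expected payoff from each pure strategy against the given mix.
V: (1/3)·(-6) + (1/3)·(-6) + (1/3)·1 = -11/3
W: (1/3)·(-4) + (1/3)·(-1) + (1/3)·(-5) = -10/3
X: (1/3)·2 + (1/3)·1 + (1/3)·6 = 3
Y: (1/3)·3 + (1/3)·(-4) + (1/3)·(-3) = -4/3
Highest expected payoff is 3, from X.

X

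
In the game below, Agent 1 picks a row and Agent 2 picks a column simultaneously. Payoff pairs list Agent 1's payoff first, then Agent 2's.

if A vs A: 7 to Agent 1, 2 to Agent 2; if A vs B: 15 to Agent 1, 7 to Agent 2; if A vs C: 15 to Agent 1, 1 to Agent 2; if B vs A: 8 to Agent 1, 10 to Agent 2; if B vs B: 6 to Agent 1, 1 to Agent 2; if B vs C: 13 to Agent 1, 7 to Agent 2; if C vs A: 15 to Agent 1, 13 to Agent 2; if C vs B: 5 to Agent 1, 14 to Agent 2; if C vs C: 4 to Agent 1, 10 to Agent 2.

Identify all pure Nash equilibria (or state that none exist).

Find each player's best response to every opponent strategy; NE are the intersections.
Agent 1's best responses — vs A: C (payoff 15); vs B: A (payoff 15); vs C: A (payoff 15).
Agent 2's best responses — vs A: B (payoff 7); vs B: A (payoff 10); vs C: B (payoff 14).
The only mutual best response is (A, B); neither player gains by switching there.

(A, B)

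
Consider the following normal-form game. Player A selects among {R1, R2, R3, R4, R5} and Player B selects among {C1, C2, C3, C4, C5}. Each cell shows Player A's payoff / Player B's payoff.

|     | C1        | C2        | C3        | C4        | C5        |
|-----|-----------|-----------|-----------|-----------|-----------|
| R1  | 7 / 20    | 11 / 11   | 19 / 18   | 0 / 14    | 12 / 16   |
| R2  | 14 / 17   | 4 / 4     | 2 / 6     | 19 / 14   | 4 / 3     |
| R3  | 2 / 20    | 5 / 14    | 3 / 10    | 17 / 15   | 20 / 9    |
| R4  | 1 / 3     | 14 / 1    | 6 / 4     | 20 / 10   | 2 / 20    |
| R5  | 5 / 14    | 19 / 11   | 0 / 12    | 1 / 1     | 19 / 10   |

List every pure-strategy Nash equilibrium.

Check mutual best responses: a cell is a NE iff neither player can gain by unilaterally deviating.
Player A's best responses — vs C1: R2 (payoff 14); vs C2: R5 (payoff 19); vs C3: R1 (payoff 19); vs C4: R4 (payoff 20); vs C5: R3 (payoff 20).
Player B's best responses — vs R1: C1 (payoff 20); vs R2: C1 (payoff 17); vs R3: C1 (payoff 20); vs R4: C5 (payoff 20); vs R5: C1 (payoff 14).
The only mutual best response is (R2, C1); neither player gains by switching there.

(R2, C1)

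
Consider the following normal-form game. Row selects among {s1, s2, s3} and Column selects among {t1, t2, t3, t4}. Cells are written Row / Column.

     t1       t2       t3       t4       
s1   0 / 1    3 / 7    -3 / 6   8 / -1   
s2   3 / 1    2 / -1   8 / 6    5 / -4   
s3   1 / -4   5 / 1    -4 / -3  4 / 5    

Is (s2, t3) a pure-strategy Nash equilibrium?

Holding Column at t3: Row gets 8 from s2, versus -3 from s1, -4 from s3. No profitable deviation for Row.
Holding Row at s2: Column gets 6 from t3, versus 1 from t1, -1 from t2, -4 from t4. No profitable deviation for Column either.

Yes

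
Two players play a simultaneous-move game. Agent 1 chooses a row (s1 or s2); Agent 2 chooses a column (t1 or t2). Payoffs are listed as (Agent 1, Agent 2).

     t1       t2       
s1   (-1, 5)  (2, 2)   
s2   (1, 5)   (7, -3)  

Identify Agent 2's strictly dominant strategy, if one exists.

t1

A strategy is strictly dominant if it gives Agent 2 a strictly higher payoff than every other strategy, against every choice by the opponent.
t1 strictly dominates: vs s1: 5 > 2; vs s2: 5 > -3.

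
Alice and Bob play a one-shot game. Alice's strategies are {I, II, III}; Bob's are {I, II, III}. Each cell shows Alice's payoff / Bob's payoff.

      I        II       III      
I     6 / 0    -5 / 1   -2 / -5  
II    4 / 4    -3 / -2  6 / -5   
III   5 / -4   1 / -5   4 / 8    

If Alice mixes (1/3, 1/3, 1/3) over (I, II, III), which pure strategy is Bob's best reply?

I

Compute Bob's expected payoff from each pure strategy against the given mix.
I: (1/3)·0 + (1/3)·4 + (1/3)·(-4) = 0
II: (1/3)·1 + (1/3)·(-2) + (1/3)·(-5) = -2
III: (1/3)·(-5) + (1/3)·(-5) + (1/3)·8 = -2/3
Highest expected payoff is 0, from I.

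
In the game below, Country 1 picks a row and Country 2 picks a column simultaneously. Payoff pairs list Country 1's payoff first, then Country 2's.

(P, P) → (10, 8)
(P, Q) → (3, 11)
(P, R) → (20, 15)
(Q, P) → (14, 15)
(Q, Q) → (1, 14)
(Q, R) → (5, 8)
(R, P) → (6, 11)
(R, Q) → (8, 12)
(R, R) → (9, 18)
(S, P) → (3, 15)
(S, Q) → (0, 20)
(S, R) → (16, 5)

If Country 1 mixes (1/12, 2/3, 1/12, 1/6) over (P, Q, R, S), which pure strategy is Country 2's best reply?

Compute Country 2's expected payoff from each pure strategy against the given mix.
P: (1/12)·8 + (2/3)·15 + (1/12)·11 + (1/6)·15 = 169/12
Q: (1/12)·11 + (2/3)·14 + (1/12)·12 + (1/6)·20 = 175/12
R: (1/12)·15 + (2/3)·8 + (1/12)·18 + (1/6)·5 = 107/12
Highest expected payoff is 175/12, from Q.

Q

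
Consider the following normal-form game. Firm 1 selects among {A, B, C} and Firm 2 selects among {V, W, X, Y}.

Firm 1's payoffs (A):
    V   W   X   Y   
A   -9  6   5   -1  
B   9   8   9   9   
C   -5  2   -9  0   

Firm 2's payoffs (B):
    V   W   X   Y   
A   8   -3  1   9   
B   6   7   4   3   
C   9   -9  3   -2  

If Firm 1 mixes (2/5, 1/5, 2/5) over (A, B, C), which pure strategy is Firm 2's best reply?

V

Firm 2's best reply maximizes expected payoff against the mix.
V: (2/5)·8 + (1/5)·6 + (2/5)·9 = 8
W: (2/5)·(-3) + (1/5)·7 + (2/5)·(-9) = -17/5
X: (2/5)·1 + (1/5)·4 + (2/5)·3 = 12/5
Y: (2/5)·9 + (1/5)·3 + (2/5)·(-2) = 17/5
Highest expected payoff is 8, from V.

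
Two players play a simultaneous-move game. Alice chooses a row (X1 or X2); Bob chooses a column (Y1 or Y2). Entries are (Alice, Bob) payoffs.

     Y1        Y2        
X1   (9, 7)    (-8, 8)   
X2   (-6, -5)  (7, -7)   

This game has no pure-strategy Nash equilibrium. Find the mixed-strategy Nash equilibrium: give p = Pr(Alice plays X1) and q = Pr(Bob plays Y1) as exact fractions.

In a mixed NE each player is indifferent between their pure strategies, so the opponent's mix sets the indifference.
Bob indifferent between Y1 and Y2: p·7 + (1−p)·(-5) = p·8 + (1−p)·(-7) ⟹ (-5) + 12p = (-7) + 15p ⟹ p = 2/3.
Alice indifferent between X1 and X2: q·9 + (1−q)·(-8) = q·(-6) + (1−q)·7 ⟹ (-8) + 17q = 7 + (-13)q ⟹ q = 1/2.

p = 2/3, q = 1/2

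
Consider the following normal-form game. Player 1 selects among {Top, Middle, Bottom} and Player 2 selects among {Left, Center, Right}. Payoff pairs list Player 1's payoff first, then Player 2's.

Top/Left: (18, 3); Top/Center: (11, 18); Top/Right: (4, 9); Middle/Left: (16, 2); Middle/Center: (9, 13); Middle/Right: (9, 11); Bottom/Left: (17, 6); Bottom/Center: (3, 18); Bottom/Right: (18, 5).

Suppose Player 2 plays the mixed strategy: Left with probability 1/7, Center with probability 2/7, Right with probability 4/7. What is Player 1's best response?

Bottom

Player 1's best reply maximizes expected payoff against the mix.
Top: (1/7)·18 + (2/7)·11 + (4/7)·4 = 8
Middle: (1/7)·16 + (2/7)·9 + (4/7)·9 = 10
Bottom: (1/7)·17 + (2/7)·3 + (4/7)·18 = 95/7
Highest expected payoff is 95/7, from Bottom.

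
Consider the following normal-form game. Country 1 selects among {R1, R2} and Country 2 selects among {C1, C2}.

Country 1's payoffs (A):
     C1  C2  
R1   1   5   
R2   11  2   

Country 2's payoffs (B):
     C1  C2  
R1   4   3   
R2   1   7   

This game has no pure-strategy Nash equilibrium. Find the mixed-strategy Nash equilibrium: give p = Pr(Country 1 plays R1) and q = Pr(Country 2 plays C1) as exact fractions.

In a mixed NE each player is indifferent between their pure strategies, so the opponent's mix sets the indifference.
Country 2 indifferent between C1 and C2: p·4 + (1−p)·1 = p·3 + (1−p)·7 ⟹ 1 + 3p = 7 + (-4)p ⟹ p = 6/7.
Country 1 indifferent between R1 and R2: q·1 + (1−q)·5 = q·11 + (1−q)·2 ⟹ 5 + (-4)q = 2 + 9q ⟹ q = 3/13.

p = 6/7, q = 3/13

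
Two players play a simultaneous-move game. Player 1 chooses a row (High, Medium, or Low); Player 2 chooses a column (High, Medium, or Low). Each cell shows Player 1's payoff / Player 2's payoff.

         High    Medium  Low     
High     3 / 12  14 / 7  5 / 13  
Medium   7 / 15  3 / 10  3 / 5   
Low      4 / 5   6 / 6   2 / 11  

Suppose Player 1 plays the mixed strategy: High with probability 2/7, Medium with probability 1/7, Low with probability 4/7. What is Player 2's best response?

Low

Player 2's best reply maximizes expected payoff against the mix.
High: (2/7)·12 + (1/7)·15 + (4/7)·5 = 59/7
Medium: (2/7)·7 + (1/7)·10 + (4/7)·6 = 48/7
Low: (2/7)·13 + (1/7)·5 + (4/7)·11 = 75/7
Highest expected payoff is 75/7, from Low.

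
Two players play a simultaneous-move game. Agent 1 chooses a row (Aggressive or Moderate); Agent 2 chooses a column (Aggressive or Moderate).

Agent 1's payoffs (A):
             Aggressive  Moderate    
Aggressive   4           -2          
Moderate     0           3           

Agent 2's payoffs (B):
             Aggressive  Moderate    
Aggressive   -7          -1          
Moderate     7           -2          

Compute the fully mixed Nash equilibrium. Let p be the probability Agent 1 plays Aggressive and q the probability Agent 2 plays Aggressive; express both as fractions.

In a mixed NE each player is indifferent between their pure strategies, so the opponent's mix sets the indifference.
Agent 2 indifferent between Aggressive and Moderate: p·(-7) + (1−p)·7 = p·(-1) + (1−p)·(-2) ⟹ 7 + (-14)p = (-2) + 1p ⟹ p = 3/5.
Agent 1 indifferent between Aggressive and Moderate: q·4 + (1−q)·(-2) = q·0 + (1−q)·3 ⟹ (-2) + 6q = 3 + (-3)q ⟹ q = 5/9.

p = 3/5, q = 5/9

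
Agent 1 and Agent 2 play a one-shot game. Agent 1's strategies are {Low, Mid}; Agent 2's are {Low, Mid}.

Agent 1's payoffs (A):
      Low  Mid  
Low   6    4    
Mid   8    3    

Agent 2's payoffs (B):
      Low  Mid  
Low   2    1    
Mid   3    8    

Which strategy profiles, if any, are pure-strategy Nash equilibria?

Check mutual best responses: a cell is a NE iff neither player can gain by unilaterally deviating.
Agent 1's best responses — vs Low: Mid (payoff 8); vs Mid: Low (payoff 4).
Agent 2's best responses — vs Low: Low (payoff 2); vs Mid: Mid (payoff 8).
No cell has both players best-responding. For instance, Agent 1's best reply to Mid is Low, but against Low Agent 2 prefers Low over Mid.

No pure-strategy Nash equilibrium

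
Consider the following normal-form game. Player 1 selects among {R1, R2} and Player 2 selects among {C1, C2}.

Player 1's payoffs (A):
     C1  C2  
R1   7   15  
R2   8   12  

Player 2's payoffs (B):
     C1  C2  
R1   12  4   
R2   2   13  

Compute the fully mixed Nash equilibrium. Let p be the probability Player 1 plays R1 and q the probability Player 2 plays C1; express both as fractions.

Each player's mixing probability is pinned down by making the *other* player indifferent.
Player 2 indifferent between C1 and C2: p·12 + (1−p)·2 = p·4 + (1−p)·13 ⟹ 2 + 10p = 13 + (-9)p ⟹ p = 11/19.
Player 1 indifferent between R1 and R2: q·7 + (1−q)·15 = q·8 + (1−q)·12 ⟹ 15 + (-8)q = 12 + (-4)q ⟹ q = 3/4.

p = 11/19, q = 3/4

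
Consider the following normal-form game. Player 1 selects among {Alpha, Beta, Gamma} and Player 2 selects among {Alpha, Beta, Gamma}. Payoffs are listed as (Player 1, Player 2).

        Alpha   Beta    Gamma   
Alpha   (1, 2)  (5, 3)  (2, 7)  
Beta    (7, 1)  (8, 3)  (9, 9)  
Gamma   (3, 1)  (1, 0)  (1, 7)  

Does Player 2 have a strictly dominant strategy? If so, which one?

Check whether one of Player 2's strategies beats all alternatives regardless of what the opponent does.
Gamma strictly dominates: vs Alpha: 7 > each of {2, 3}; vs Beta: 9 > each of {1, 3}; vs Gamma: 7 > each of {1, 0}.

Gamma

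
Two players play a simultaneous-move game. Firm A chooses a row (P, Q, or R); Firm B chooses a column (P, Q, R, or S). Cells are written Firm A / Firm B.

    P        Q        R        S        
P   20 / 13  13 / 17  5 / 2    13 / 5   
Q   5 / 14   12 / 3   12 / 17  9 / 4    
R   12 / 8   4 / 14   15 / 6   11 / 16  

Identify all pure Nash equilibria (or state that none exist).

Check mutual best responses: a cell is a NE iff neither player can gain by unilaterally deviating.
Firm A's best responses — vs P: P (payoff 20); vs Q: P (payoff 13); vs R: R (payoff 15); vs S: P (payoff 13).
Firm B's best responses — vs P: Q (payoff 17); vs Q: R (payoff 17); vs R: S (payoff 16).
The only mutual best response is (P, Q); neither player gains by switching there.

(P, Q)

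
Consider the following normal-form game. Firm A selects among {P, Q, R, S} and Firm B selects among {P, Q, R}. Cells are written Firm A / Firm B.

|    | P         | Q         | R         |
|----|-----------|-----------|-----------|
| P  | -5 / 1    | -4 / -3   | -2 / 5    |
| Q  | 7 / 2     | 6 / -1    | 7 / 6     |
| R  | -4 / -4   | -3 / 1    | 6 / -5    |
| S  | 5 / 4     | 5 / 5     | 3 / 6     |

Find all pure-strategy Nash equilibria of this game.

Find each player's best response to every opponent strategy; NE are the intersections.
Firm A's best responses — vs P: Q (payoff 7); vs Q: Q (payoff 6); vs R: Q (payoff 7).
Firm B's best responses — vs P: R (payoff 5); vs Q: R (payoff 6); vs R: Q (payoff 1); vs S: R (payoff 6).
The only mutual best response is (Q, R); neither player gains by switching there.

(Q, R)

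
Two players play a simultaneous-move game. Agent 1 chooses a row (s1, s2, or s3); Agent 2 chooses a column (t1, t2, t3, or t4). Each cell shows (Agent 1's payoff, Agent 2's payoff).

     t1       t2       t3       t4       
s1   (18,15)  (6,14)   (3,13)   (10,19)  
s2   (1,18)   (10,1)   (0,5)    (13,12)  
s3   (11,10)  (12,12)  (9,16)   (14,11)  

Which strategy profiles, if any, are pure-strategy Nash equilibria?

(s3, t3)

A profile is a Nash equilibrium when each player is best-responding to the other.
Agent 1's best responses — vs t1: s1 (payoff 18); vs t2: s3 (payoff 12); vs t3: s3 (payoff 9); vs t4: s3 (payoff 14).
Agent 2's best responses — vs s1: t4 (payoff 19); vs s2: t1 (payoff 18); vs s3: t3 (payoff 16).
The only mutual best response is (s3, t3); neither player gains by switching there.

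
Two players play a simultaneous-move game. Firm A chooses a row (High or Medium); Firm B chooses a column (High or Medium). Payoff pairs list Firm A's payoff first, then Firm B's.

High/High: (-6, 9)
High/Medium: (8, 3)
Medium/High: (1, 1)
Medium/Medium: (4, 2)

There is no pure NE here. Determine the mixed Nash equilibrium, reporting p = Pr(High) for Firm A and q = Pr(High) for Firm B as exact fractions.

Each player's mixing probability is pinned down by making the *other* player indifferent.
Firm B indifferent between High and Medium: p·9 + (1−p)·1 = p·3 + (1−p)·2 ⟹ 1 + 8p = 2 + 1p ⟹ p = 1/7.
Firm A indifferent between High and Medium: q·(-6) + (1−q)·8 = q·1 + (1−q)·4 ⟹ 8 + (-14)q = 4 + (-3)q ⟹ q = 4/11.

p = 1/7, q = 4/11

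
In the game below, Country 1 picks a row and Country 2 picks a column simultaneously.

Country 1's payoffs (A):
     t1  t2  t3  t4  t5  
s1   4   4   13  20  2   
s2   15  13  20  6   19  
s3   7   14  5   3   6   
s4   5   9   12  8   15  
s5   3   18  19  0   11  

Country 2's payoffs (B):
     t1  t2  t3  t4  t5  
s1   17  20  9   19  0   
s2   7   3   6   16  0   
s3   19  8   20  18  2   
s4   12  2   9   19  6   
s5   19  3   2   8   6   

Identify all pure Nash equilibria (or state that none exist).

A profile is a Nash equilibrium when each player is best-responding to the other.
Country 1's best responses — vs t1: s2 (payoff 15); vs t2: s5 (payoff 18); vs t3: s2 (payoff 20); vs t4: s1 (payoff 20); vs t5: s2 (payoff 19).
Country 2's best responses — vs s1: t2 (payoff 20); vs s2: t4 (payoff 16); vs s3: t3 (payoff 20); vs s4: t4 (payoff 19); vs s5: t1 (payoff 19).
No cell has both players best-responding. For instance, Country 1's best reply to t1 is s2, but against s2 Country 2 prefers t4 over t1.

No pure-strategy Nash equilibrium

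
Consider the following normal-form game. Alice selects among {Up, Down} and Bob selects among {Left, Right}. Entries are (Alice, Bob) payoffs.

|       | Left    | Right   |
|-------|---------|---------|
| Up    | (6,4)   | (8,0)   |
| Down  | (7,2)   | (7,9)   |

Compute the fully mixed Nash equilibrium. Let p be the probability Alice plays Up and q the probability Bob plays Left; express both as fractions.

Each player's mixing probability is pinned down by making the *other* player indifferent.
Bob indifferent between Left and Right: p·4 + (1−p)·2 = p·0 + (1−p)·9 ⟹ 2 + 2p = 9 + (-9)p ⟹ p = 7/11.
Alice indifferent between Up and Down: q·6 + (1−q)·8 = q·7 + (1−q)·7 ⟹ 8 + (-2)q = 7 + 0q ⟹ q = 1/2.

p = 7/11, q = 1/2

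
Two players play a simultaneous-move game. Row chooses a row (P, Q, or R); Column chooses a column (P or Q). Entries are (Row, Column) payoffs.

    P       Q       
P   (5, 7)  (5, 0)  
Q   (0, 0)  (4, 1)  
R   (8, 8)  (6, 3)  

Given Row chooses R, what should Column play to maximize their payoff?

With Row fixed at R, Column's payoffs are: P → 8, Q → 3.
The maximum is 8, achieved by P.

P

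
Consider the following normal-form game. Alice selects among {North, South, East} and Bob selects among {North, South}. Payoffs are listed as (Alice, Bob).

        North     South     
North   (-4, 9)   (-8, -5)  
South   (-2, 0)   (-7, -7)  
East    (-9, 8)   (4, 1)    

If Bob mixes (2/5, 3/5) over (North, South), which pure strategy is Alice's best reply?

East

Compute Alice's expected payoff from each pure strategy against the given mix.
North: (2/5)·(-4) + (3/5)·(-8) = -32/5
South: (2/5)·(-2) + (3/5)·(-7) = -5
East: (2/5)·(-9) + (3/5)·4 = -6/5
Highest expected payoff is -6/5, from East.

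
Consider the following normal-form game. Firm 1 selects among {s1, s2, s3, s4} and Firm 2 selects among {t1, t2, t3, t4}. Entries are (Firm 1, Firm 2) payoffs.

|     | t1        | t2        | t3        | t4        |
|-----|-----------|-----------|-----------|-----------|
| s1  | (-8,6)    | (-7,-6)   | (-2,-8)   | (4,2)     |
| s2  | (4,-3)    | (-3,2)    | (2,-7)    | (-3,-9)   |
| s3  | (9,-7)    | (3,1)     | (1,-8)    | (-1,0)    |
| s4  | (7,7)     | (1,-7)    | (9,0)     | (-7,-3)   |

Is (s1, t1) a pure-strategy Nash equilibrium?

No

Holding Firm 2 at t1: Firm 1 gets -8 from s1 but could get 9 by switching to s3. Firm 1 has a profitable deviation.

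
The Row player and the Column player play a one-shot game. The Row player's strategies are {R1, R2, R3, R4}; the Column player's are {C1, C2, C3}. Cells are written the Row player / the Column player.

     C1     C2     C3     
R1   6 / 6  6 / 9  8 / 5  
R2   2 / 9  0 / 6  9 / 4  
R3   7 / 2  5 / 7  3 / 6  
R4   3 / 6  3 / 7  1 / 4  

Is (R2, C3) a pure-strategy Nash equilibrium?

No

Holding the Column player at C3: the Row player gets 9 from R2, versus 8 from R1, 3 from R3, 1 from R4. No profitable deviation for the Row player.
Holding the Row player at R2: the Column player gets 4 from C3 but could get 9 by switching to C1. The Column player has a profitable deviation.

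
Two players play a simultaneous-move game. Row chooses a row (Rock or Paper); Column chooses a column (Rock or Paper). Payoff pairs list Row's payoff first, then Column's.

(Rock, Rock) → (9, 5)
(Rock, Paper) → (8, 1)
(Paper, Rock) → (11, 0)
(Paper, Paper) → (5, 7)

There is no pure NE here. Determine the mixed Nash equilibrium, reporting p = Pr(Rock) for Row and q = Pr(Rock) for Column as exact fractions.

In a mixed NE each player is indifferent between their pure strategies, so the opponent's mix sets the indifference.
Column indifferent between Rock and Paper: p·5 + (1−p)·0 = p·1 + (1−p)·7 ⟹ 0 + 5p = 7 + (-6)p ⟹ p = 7/11.
Row indifferent between Rock and Paper: q·9 + (1−q)·8 = q·11 + (1−q)·5 ⟹ 8 + 1q = 5 + 6q ⟹ q = 3/5.

p = 7/11, q = 3/5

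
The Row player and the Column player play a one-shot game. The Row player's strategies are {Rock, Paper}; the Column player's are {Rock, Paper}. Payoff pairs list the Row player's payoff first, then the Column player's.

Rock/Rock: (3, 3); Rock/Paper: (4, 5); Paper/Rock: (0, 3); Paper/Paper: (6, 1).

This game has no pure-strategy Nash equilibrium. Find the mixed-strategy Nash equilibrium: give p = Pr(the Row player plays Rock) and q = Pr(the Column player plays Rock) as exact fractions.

p = 1/2, q = 2/5

In a mixed NE each player is indifferent between their pure strategies, so the opponent's mix sets the indifference.
The Column player indifferent between Rock and Paper: p·3 + (1−p)·3 = p·5 + (1−p)·1 ⟹ 3 + 0p = 1 + 4p ⟹ p = 1/2.
The Row player indifferent between Rock and Paper: q·3 + (1−q)·4 = q·0 + (1−q)·6 ⟹ 4 + (-1)q = 6 + (-6)q ⟹ q = 2/5.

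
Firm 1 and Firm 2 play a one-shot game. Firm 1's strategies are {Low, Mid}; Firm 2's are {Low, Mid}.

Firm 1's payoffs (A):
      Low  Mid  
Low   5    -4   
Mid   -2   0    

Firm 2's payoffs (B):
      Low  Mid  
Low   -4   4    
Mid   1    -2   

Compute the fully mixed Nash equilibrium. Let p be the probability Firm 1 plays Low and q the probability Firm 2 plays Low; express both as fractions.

In a mixed NE each player is indifferent between their pure strategies, so the opponent's mix sets the indifference.
Firm 2 indifferent between Low and Mid: p·(-4) + (1−p)·1 = p·4 + (1−p)·(-2) ⟹ 1 + (-5)p = (-2) + 6p ⟹ p = 3/11.
Firm 1 indifferent between Low and Mid: q·5 + (1−q)·(-4) = q·(-2) + (1−q)·0 ⟹ (-4) + 9q = 0 + (-2)q ⟹ q = 4/11.

p = 3/11, q = 4/11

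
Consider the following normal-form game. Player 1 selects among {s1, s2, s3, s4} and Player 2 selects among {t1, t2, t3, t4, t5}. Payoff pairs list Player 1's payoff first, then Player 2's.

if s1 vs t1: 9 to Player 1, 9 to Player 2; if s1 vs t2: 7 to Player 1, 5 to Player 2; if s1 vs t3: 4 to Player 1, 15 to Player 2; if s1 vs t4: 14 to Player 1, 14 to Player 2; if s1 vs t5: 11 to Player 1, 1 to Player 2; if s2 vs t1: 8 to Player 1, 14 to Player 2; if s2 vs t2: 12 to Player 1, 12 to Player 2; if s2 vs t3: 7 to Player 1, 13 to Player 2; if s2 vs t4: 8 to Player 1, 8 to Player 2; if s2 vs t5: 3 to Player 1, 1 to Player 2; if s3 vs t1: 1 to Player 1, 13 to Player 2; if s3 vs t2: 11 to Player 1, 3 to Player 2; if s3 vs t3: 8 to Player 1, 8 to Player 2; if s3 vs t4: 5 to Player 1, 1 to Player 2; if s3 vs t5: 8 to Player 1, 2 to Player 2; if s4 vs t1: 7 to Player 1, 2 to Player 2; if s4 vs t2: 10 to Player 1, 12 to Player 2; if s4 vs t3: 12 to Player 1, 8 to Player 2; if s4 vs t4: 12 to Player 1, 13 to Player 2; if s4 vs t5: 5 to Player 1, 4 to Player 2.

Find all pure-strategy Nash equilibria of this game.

There is no pure-strategy Nash equilibrium

Check mutual best responses: a cell is a NE iff neither player can gain by unilaterally deviating.
Player 1's best responses — vs t1: s1 (payoff 9); vs t2: s2 (payoff 12); vs t3: s4 (payoff 12); vs t4: s1 (payoff 14); vs t5: s1 (payoff 11).
Player 2's best responses — vs s1: t3 (payoff 15); vs s2: t1 (payoff 14); vs s3: t1 (payoff 13); vs s4: t4 (payoff 13).
No cell has both players best-responding. For instance, Player 1's best reply to t4 is s1, but against s1 Player 2 prefers t3 over t4.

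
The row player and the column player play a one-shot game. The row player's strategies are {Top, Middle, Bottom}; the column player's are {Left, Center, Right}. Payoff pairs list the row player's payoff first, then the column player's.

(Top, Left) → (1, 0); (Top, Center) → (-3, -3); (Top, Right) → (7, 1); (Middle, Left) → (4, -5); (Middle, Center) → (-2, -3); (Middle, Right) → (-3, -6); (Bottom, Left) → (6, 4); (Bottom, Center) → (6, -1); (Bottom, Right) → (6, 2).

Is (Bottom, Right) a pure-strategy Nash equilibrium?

No

Holding the column player at Right: the row player gets 6 from Bottom but could get 7 by switching to Top. The row player has a profitable deviation.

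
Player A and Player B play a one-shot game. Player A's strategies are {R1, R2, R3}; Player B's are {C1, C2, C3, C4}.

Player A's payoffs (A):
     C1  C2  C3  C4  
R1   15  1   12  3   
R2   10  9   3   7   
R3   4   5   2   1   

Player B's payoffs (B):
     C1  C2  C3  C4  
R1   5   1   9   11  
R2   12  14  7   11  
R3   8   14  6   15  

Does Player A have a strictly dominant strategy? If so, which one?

No strictly dominant strategy

A strategy is strictly dominant if it gives Player A a strictly higher payoff than every other strategy, against every choice by the opponent.
R1 is not dominant: against C2, R2 gives 9 > 1.
R2 is not dominant: against C1, R1 gives 15 > 10.
R3 is not dominant: against C1, R1 gives 15 > 4.
No single strategy is best against every opponent action.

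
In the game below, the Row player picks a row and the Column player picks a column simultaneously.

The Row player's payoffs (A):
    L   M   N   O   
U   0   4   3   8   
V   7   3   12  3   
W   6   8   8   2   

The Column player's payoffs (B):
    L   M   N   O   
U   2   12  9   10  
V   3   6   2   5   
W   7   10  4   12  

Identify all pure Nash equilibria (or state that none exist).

Check mutual best responses: a cell is a NE iff neither player can gain by unilaterally deviating.
The Row player's best responses — vs L: V (payoff 7); vs M: W (payoff 8); vs N: V (payoff 12); vs O: U (payoff 8).
The Column player's best responses — vs U: M (payoff 12); vs V: M (payoff 6); vs W: O (payoff 12).
No cell has both players best-responding. For instance, the Row player's best reply to N is V, but against V the Column player prefers M over N.

None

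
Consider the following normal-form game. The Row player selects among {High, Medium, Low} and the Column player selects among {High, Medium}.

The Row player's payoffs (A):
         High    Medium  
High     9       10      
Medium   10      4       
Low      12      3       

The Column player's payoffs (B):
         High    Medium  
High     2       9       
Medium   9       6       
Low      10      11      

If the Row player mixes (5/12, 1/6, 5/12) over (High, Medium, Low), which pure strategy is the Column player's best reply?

Medium

The Column player's best reply maximizes expected payoff against the mix.
High: (5/12)·2 + (1/6)·9 + (5/12)·10 = 13/2
Medium: (5/12)·9 + (1/6)·6 + (5/12)·11 = 28/3
Highest expected payoff is 28/3, from Medium.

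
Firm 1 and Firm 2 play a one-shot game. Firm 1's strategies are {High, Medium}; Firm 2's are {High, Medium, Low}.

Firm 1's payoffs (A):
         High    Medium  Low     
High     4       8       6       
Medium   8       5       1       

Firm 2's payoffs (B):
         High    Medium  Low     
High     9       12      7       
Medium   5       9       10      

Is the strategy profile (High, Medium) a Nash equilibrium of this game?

Holding Firm 2 at Medium: Firm 1 gets 8 from High, versus 5 from Medium. No profitable deviation for Firm 1.
Holding Firm 1 at High: Firm 2 gets 12 from Medium, versus 9 from High, 7 from Low. No profitable deviation for Firm 2 either.

Yes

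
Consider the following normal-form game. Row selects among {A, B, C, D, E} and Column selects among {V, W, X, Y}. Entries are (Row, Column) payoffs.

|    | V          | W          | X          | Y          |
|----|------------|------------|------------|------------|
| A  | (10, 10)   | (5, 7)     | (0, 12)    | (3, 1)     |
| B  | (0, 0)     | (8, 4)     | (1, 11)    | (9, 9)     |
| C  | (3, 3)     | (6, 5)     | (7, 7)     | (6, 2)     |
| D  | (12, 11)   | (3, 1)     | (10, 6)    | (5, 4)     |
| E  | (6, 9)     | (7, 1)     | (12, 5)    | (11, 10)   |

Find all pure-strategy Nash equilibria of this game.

Find each player's best response to every opponent strategy; NE are the intersections.
Row's best responses — vs V: D (payoff 12); vs W: B (payoff 8); vs X: E (payoff 12); vs Y: E (payoff 11).
Column's best responses — vs A: X (payoff 12); vs B: X (payoff 11); vs C: X (payoff 7); vs D: V (payoff 11); vs E: Y (payoff 10).
Mutual best responses occur at (D, V) and (E, Y); at each, neither player gains by switching.

(D, V) and (E, Y)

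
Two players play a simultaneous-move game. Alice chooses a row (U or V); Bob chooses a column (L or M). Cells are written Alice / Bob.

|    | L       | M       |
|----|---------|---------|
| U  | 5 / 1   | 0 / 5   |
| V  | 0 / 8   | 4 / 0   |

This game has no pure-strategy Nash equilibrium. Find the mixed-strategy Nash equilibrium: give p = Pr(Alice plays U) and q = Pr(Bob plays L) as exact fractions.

p = 2/3, q = 4/9

In a mixed NE each player is indifferent between their pure strategies, so the opponent's mix sets the indifference.
Bob indifferent between L and M: p·1 + (1−p)·8 = p·5 + (1−p)·0 ⟹ 8 + (-7)p = 0 + 5p ⟹ p = 2/3.
Alice indifferent between U and V: q·5 + (1−q)·0 = q·0 + (1−q)·4 ⟹ 0 + 5q = 4 + (-4)q ⟹ q = 4/9.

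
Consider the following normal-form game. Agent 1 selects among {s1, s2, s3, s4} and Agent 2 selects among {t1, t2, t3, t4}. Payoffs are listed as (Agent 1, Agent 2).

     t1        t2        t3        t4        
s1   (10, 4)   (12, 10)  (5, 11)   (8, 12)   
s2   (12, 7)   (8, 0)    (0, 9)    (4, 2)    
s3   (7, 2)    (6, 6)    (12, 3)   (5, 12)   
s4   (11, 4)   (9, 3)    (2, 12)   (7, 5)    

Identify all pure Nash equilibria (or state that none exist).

(s1, t4)

Check mutual best responses: a cell is a NE iff neither player can gain by unilaterally deviating.
Agent 1's best responses — vs t1: s2 (payoff 12); vs t2: s1 (payoff 12); vs t3: s3 (payoff 12); vs t4: s1 (payoff 8).
Agent 2's best responses — vs s1: t4 (payoff 12); vs s2: t3 (payoff 9); vs s3: t4 (payoff 12); vs s4: t3 (payoff 12).
The only mutual best response is (s1, t4); neither player gains by switching there.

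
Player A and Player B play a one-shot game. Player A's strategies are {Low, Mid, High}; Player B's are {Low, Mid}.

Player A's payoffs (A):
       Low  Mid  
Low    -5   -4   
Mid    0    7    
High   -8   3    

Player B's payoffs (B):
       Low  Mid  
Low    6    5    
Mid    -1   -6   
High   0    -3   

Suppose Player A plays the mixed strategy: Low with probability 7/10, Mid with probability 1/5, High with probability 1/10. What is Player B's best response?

Low

Compute Player B's expected payoff from each pure strategy against the given mix.
Low: (7/10)·6 + (1/5)·(-1) + (1/10)·0 = 4
Mid: (7/10)·5 + (1/5)·(-6) + (1/10)·(-3) = 2
Highest expected payoff is 4, from Low.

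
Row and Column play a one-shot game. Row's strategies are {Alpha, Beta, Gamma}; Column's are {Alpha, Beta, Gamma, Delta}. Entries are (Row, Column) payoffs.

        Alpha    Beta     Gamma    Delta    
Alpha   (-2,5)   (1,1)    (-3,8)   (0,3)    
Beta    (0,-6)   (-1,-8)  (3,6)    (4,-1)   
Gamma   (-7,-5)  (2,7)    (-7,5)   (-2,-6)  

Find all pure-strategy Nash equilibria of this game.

Check mutual best responses: a cell is a NE iff neither player can gain by unilaterally deviating.
Row's best responses — vs Alpha: Beta (payoff 0); vs Beta: Gamma (payoff 2); vs Gamma: Beta (payoff 3); vs Delta: Beta (payoff 4).
Column's best responses — vs Alpha: Gamma (payoff 8); vs Beta: Gamma (payoff 6); vs Gamma: Beta (payoff 7).
Mutual best responses occur at (Beta, Gamma) and (Gamma, Beta); at each, neither player gains by switching.

(Beta, Gamma) and (Gamma, Beta)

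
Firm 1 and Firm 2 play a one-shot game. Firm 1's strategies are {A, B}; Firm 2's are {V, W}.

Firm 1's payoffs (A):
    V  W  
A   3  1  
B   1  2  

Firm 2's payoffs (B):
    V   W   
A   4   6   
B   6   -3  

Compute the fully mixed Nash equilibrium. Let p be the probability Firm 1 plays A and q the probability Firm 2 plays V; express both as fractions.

Each player's mixing probability is pinned down by making the *other* player indifferent.
Firm 2 indifferent between V and W: p·4 + (1−p)·6 = p·6 + (1−p)·(-3) ⟹ 6 + (-2)p = (-3) + 9p ⟹ p = 9/11.
Firm 1 indifferent between A and B: q·3 + (1−q)·1 = q·1 + (1−q)·2 ⟹ 1 + 2q = 2 + (-1)q ⟹ q = 1/3.

p = 9/11, q = 1/3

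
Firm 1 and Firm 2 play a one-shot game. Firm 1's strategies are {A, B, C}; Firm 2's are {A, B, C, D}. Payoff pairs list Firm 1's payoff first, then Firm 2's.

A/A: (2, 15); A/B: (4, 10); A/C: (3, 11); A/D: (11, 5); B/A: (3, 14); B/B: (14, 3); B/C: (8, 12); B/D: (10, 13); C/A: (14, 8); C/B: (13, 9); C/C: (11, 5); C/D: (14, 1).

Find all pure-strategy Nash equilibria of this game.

None

Find each player's best response to every opponent strategy; NE are the intersections.
Firm 1's best responses — vs A: C (payoff 14); vs B: B (payoff 14); vs C: C (payoff 11); vs D: C (payoff 14).
Firm 2's best responses — vs A: A (payoff 15); vs B: A (payoff 14); vs C: B (payoff 9).
No cell has both players best-responding. For instance, Firm 1's best reply to A is C, but against C Firm 2 prefers B over A.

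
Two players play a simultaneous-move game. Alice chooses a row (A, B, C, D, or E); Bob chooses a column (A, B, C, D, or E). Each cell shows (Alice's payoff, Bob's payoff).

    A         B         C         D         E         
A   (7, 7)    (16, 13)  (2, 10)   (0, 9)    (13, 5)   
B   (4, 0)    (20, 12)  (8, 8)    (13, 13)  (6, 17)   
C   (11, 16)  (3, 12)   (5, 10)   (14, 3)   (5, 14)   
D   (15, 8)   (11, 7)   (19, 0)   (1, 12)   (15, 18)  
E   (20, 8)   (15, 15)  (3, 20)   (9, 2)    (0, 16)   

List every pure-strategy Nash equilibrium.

Check mutual best responses: a cell is a NE iff neither player can gain by unilaterally deviating.
Alice's best responses — vs A: E (payoff 20); vs B: B (payoff 20); vs C: D (payoff 19); vs D: C (payoff 14); vs E: D (payoff 15).
Bob's best responses — vs A: B (payoff 13); vs B: E (payoff 17); vs C: A (payoff 16); vs D: E (payoff 18); vs E: C (payoff 20).
The only mutual best response is (D, E); neither player gains by switching there.

(D, E)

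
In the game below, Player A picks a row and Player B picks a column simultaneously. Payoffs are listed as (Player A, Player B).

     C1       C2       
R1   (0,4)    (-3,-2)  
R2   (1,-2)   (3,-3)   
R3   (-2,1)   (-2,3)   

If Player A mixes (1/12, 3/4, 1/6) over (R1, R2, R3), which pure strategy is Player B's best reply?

Compute Player B's expected payoff from each pure strategy against the given mix.
C1: (1/12)·4 + (3/4)·(-2) + (1/6)·1 = -1
C2: (1/12)·(-2) + (3/4)·(-3) + (1/6)·3 = -23/12
Highest expected payoff is -1, from C1.

C1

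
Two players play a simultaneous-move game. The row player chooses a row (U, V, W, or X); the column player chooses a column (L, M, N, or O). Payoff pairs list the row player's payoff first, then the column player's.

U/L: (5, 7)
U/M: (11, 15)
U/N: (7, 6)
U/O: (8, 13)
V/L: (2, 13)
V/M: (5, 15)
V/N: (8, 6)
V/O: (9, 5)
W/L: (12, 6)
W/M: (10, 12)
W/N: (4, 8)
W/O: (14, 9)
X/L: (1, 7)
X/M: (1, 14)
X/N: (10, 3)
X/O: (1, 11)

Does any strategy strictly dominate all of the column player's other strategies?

Check whether one of the column player's strategies beats all alternatives regardless of what the opponent does.
M strictly dominates: vs U: 15 > each of {7, 6, 13}; vs V: 15 > each of {13, 6, 5}; vs W: 12 > each of {6, 8, 9}; vs X: 14 > each of {7, 3, 11}.

M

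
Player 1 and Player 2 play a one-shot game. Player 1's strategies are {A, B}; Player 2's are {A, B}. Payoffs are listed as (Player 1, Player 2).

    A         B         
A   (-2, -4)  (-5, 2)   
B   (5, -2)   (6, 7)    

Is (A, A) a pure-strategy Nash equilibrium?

No

Holding Player 2 at A: Player 1 gets -2 from A but could get 5 by switching to B. Player 1 has a profitable deviation.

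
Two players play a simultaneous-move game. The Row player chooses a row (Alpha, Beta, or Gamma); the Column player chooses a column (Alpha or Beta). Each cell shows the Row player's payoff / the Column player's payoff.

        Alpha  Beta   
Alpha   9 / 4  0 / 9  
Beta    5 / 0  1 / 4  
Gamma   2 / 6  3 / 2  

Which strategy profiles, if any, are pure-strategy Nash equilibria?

None

Check mutual best responses: a cell is a NE iff neither player can gain by unilaterally deviating.
The Row player's best responses — vs Alpha: Alpha (payoff 9); vs Beta: Gamma (payoff 3).
The Column player's best responses — vs Alpha: Beta (payoff 9); vs Beta: Beta (payoff 4); vs Gamma: Alpha (payoff 6).
No cell has both players best-responding. For instance, the Row player's best reply to Alpha is Alpha, but against Alpha the Column player prefers Beta over Alpha.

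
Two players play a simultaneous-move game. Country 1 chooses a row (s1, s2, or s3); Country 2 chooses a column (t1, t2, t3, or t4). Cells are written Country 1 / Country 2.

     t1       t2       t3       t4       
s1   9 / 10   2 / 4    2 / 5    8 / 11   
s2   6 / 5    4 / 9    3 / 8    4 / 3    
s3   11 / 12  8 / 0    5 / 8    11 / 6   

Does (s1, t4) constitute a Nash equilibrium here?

Holding Country 2 at t4: Country 1 gets 8 from s1 but could get 11 by switching to s3. Country 1 has a profitable deviation.

No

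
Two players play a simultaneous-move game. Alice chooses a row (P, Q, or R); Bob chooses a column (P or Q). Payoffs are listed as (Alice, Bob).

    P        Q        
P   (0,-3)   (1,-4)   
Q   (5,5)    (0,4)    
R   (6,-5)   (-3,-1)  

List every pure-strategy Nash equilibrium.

Find each player's best response to every opponent strategy; NE are the intersections.
Alice's best responses — vs P: R (payoff 6); vs Q: P (payoff 1).
Bob's best responses — vs P: P (payoff -3); vs Q: P (payoff 5); vs R: Q (payoff -1).
No cell has both players best-responding. For instance, Alice's best reply to P is R, but against R Bob prefers Q over P.

None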